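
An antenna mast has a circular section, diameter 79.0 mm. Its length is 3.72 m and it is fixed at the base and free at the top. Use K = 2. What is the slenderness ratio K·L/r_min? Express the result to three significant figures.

λ ≈ 377

For a solid circle r = d/4 = 79.0/4 = 19.75 mm
L_e = K·L = 2 × 3.72 m = 7.440 m = 7440.0 mm
λ = L_e / r_min = 7440.0 / 19.75 = 377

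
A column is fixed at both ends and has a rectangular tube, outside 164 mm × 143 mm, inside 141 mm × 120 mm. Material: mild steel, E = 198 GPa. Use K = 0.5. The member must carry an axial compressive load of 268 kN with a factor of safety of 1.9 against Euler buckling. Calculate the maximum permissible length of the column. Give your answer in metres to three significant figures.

Weak-axis I_min = (h_o·b_o³ − h_i·b_i³)/12 with b_o = 143, b_i = 120.0 mm (shorter outer/inner sides).
I_min = (164×143³ − 141.0×120.0³)/12 = 1.966×10^7 mm⁴
I = 1.966×10^-5 m⁴
Required critical load P_cr = n·P = 1.9 × 268 = 509.2 kN = 5.092×10^5 N
From P_cr = π²EI/(K·L)²:  L = (1/K)·√(π²EI/P_cr) = (1/0.5)·√(π²×1.98×10^11×1.966×10^-5/5.092×10^5)
L = 17.4 m

L_max ≈ 17.4 m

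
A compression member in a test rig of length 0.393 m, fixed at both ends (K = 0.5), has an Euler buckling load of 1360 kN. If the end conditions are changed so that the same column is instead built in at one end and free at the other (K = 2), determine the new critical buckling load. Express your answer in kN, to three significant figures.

P_cr ∝ 1/K², so P_cr,new = P_cr,old × (K_old/K_new)² = 1360 × (0.5/2)²
= 1360 × 0.06250 = 85.0 kN

P_cr ≈ 85.0 kN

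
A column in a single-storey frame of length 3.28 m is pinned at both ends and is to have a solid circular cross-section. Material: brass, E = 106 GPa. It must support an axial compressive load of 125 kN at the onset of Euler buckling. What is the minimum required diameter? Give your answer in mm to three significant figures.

d ≈ 71.5 mm

L_e = K·L = 1 × 3.28 = 3.280 m
Required I = P_cr·L_e²/(π²E) = 1.250×10^5 × 3.280² / (π² × 1.06×10^11) = 1.285×10^-6 m⁴
I_req = 1.285×10^6 mm⁴
Solid circle: I = πd⁴/64  ⇒  d = (64I/π)^(1/4) = (64×1.285×10^6/π)^(1/4) = 71.5 mm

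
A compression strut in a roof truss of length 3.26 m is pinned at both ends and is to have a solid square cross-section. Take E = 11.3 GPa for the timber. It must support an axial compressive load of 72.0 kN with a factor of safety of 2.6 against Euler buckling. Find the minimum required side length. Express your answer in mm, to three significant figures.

Required P_cr = n·P = 2.6 × 72.0 = 187.2 kN
L_e = K·L = 1 × 3.26 = 3.260 m
Required I = P_cr·L_e²/(π²E) = 1.872×10^5 × 3.260² / (π² × 1.13×10^10) = 1.784×10^-5 m⁴
I_req = 1.784×10^7 mm⁴
Solid square: I = a⁴/12  ⇒  a = (12I)^(1/4) = (12×1.784×10^7)^(1/4) = 121 mm

a ≈ 121 mm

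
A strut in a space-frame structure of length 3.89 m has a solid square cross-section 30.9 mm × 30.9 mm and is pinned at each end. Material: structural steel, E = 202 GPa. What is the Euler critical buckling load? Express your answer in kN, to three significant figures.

P_cr ≈ 10.0 kN

I = a⁴/12 = 30.9⁴/12 = 7.597×10^4 mm⁴
I = 7.597×10^4 mm⁴ = 7.597×10^-8 m⁴
Effective length L_e = K·L = 1 × 3.89 = 3.890 m
P_cr = π²EI / L_e² = π² × 202×10⁹ × 7.597×10^-8 / 3.890² = 1.001×10^4 N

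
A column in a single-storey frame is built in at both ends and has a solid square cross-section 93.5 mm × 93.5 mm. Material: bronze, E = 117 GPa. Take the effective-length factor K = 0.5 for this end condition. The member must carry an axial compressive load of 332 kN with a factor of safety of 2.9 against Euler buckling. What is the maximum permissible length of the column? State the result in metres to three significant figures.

L_max ≈ 5.53 m

I = a⁴/12 = 93.5⁴/12 = 6.369×10^6 mm⁴
I = 6.369×10^-6 m⁴
Required critical load P_cr = n·P = 2.9 × 332 = 962.8 kN = 9.628×10^5 N
From P_cr = π²EI/(K·L)²:  L = (1/K)·√(π²EI/P_cr) = (1/0.5)·√(π²×1.17×10^11×6.369×10^-6/9.628×10^5)
L = 5.53 m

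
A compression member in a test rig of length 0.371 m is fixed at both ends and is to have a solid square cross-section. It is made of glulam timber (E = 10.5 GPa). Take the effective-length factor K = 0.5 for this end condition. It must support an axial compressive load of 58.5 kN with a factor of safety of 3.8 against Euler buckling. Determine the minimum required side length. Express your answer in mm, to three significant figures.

Required P_cr = n·P = 3.8 × 58.5 = 222.3 kN
L_e = K·L = 0.5 × 0.371 = 0.1855 m
Required I = P_cr·L_e²/(π²E) = 2.223×10^5 × 0.1855² / (π² × 1.05×10^10) = 7.381×10^-8 m⁴
I_req = 7.381×10^4 mm⁴
Solid square: I = a⁴/12  ⇒  a = (12I)^(1/4) = (12×7.381×10^4)^(1/4) = 30.7 mm

a ≈ 30.7 mm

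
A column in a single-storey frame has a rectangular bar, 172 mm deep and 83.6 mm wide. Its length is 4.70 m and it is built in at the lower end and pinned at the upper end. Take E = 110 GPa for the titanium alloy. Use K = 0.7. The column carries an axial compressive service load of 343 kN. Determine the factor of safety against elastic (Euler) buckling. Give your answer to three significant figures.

n ≈ 2.45

Buckling occurs about the weak axis: I_min = h·b³/12 with b = 83.6 mm (the shorter side).
I_min = 172×83.6³/12 = 8.375×10^6 mm⁴
I = 8.375×10^6 mm⁴ = 8.375×10^-6 m⁴
Effective length L_e = K·L = 0.7 × 4.70 = 3.290 m
P_cr = π²EI / L_e² = π² × 110×10⁹ × 8.375×10^-6 / 3.290² = 8.400×10^5 N
Factor of safety n = P_cr / P = 839.98 / 343 = 2.45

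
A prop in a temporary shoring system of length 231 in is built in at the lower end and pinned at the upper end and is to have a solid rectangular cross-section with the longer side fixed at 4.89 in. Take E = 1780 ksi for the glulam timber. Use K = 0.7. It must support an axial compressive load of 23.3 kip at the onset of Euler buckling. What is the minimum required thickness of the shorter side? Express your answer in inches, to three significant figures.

b ≈ 4.40 in

L_e = K·L = 0.7 × 231 = 161.7 in
Required I = P_cr·L_e²/(π²E) = 2.330×10^4 × 161.7² / (π² × 1.78×10^6) = 34.68 in⁴
Rectangle, weak axis: I_min = h·b³/12 with h = 4.89 in fixed  ⇒  b = (12I/h)^(1/3) = 4.40 in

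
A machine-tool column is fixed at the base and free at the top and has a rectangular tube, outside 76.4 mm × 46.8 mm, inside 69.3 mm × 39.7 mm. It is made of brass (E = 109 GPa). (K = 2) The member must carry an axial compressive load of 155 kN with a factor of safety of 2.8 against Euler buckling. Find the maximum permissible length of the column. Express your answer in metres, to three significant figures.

L_max ≈ 0.425 m

Weak-axis I_min = (h_o·b_o³ − h_i·b_i³)/12 with b_o = 46.8, b_i = 39.70 mm (shorter outer/inner sides).
I_min = (76.4×46.8³ − 69.30×39.70³)/12 = 2.913×10^5 mm⁴
I = 2.913×10^-7 m⁴
Required critical load P_cr = n·P = 2.8 × 155 = 434.0 kN = 4.340×10^5 N
From P_cr = π²EI/(K·L)²:  L = (1/K)·√(π²EI/P_cr) = (1/2)·√(π²×1.09×10^11×2.913×10^-7/4.340×10^5)
L = 0.425 m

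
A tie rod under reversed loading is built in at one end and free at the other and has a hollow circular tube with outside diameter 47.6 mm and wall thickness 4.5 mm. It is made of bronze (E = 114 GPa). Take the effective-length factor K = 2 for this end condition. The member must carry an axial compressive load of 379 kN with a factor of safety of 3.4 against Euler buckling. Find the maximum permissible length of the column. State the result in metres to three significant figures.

Inner diameter d_i = 47.6 − 2×4.5 = 38.60 mm
I = π(d_o⁴ − d_i⁴)/64 = π(47.6⁴ − 38.60⁴)/64 = 1.430×10^5 mm⁴
I = 1.430×10^-7 m⁴
Required critical load P_cr = n·P = 3.4 × 379 = 1289 kN = 1.289×10^6 N
From P_cr = π²EI/(K·L)²:  L = (1/K)·√(π²EI/P_cr) = (1/2)·√(π²×1.14×10^11×1.430×10^-7/1.289×10^6)
L = 0.177 m

L_max ≈ 0.177 m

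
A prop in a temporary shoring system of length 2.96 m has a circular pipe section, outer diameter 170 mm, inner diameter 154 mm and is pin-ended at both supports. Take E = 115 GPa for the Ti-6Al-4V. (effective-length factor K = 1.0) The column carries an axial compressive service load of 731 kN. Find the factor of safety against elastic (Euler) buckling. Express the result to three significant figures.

d_o = 170 mm, d_i = 154 mm
I = π(d_o⁴ − d_i⁴)/64 = π(170⁴ − 154.0⁴)/64 = 1.339×10^7 mm⁴
I = 1.339×10^7 mm⁴ = 1.339×10^-5 m⁴
Effective length L_e = K·L = 1 × 2.96 = 2.960 m
P_cr = π²EI / L_e² = π² × 115×10⁹ × 1.339×10^-5 / 2.960² = 1.734×10^6 N
Factor of safety n = P_cr / P = 1734.5 / 731 = 2.37

n ≈ 2.37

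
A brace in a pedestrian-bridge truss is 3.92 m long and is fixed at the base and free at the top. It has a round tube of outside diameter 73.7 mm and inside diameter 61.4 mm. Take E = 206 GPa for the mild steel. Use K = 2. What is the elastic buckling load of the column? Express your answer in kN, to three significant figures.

d_o = 73.7 mm, d_i = 61.4 mm
I = π(d_o⁴ − d_i⁴)/64 = π(73.7⁴ − 61.40⁴)/64 = 7.506×10^5 mm⁴
I = 7.506×10^5 mm⁴ = 7.506×10^-7 m⁴
Effective length L_e = K·L = 2 × 3.92 = 7.840 m
P_cr = π²EI / L_e² = π² × 206×10⁹ × 7.506×10^-7 / 7.840² = 2.483×10^4 N

P_cr ≈ 24.8 kN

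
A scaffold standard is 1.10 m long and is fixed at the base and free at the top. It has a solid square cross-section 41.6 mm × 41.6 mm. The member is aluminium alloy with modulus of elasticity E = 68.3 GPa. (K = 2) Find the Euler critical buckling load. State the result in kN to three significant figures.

I = a⁴/12 = 41.6⁴/12 = 2.496×10^5 mm⁴
I = 2.496×10^5 mm⁴ = 2.496×10^-7 m⁴
Effective length L_e = K·L = 2 × 1.10 = 2.200 m
P_cr = π²EI / L_e² = π² × 68.3×10⁹ × 2.496×10^-7 / 2.200² = 3.476×10^4 N

P_cr ≈ 34.8 kN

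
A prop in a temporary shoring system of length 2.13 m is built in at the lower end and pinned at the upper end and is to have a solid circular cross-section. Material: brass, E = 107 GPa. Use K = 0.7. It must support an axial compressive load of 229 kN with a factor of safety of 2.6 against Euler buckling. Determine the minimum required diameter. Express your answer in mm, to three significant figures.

d ≈ 71.1 mm

Required P_cr = n·P = 2.6 × 229 = 595.4 kN
L_e = K·L = 0.7 × 2.13 = 1.491 m
Required I = P_cr·L_e²/(π²E) = 5.954×10^5 × 1.491² / (π² × 1.07×10^11) = 1.253×10^-6 m⁴
I_req = 1.253×10^6 mm⁴
Solid circle: I = πd⁴/64  ⇒  d = (64I/π)^(1/4) = (64×1.253×10^6/π)^(1/4) = 71.1 mm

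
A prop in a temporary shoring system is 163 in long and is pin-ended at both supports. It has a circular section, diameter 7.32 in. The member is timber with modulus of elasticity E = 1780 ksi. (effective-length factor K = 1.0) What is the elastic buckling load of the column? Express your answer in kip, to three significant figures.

I = πd⁴/64 = π×7.32⁴/64 = 140.9 in⁴
Effective length L_e = K·L = 1 × 163 = 163.0 in
P_cr = π²EI / L_e² = π² × 1780×10³ × 140.9 / 163.0² = 9.319×10^4 lb

P_cr ≈ 93.2 kip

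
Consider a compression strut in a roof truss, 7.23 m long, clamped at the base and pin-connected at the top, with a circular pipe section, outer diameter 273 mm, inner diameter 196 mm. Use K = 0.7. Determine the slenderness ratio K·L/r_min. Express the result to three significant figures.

d_o = 273 mm, d_i = 196 mm
I = π(d_o⁴ − d_i⁴)/64 = π(273⁴ − 196.0⁴)/64 = 2.002×10^8 mm⁴
A = 2.836×10^4 mm²;  r_min = √(I/A) = √(2.002×10^8/2.836×10^4) = 84.02 mm
L_e = K·L = 0.7 × 7.23 m = 5.061 m = 5061.0 mm
λ = L_e / r_min = 5061.0 / 84.02 = 60.2

λ ≈ 60.2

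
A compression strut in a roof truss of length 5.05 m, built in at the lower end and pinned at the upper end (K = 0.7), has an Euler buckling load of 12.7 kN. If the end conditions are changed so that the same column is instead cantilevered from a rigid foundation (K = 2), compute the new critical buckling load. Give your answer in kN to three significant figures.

P_cr ∝ 1/K², so P_cr,new = P_cr,old × (K_old/K_new)² = 12.7 × (0.7/2)²
= 12.7 × 0.1225 = 1.56 kN

P_cr ≈ 1.56 kN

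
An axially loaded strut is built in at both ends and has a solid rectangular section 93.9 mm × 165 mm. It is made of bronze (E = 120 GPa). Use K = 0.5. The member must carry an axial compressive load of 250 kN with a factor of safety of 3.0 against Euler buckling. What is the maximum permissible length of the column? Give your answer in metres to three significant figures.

L_max ≈ 8.48 m

Buckling occurs about the weak axis: I_min = h·b³/12 with b = 93.9 mm (the shorter side).
I_min = 165×93.9³/12 = 1.138×10^7 mm⁴
I = 1.138×10^-5 m⁴
Required critical load P_cr = n·P = 3.0 × 250 = 750.0 kN = 7.500×10^5 N
From P_cr = π²EI/(K·L)²:  L = (1/K)·√(π²EI/P_cr) = (1/0.5)·√(π²×1.20×10^11×1.138×10^-5/7.500×10^5)
L = 8.48 m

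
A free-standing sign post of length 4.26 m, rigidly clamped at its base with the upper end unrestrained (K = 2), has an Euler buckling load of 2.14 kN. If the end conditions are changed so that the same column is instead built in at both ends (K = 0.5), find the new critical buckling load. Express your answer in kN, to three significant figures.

P_cr ≈ 34.2 kN

P_cr ∝ 1/K², so P_cr,new = P_cr,old × (K_old/K_new)² = 2.14 × (2/0.5)²
= 2.14 × 16.00 = 34.2 kN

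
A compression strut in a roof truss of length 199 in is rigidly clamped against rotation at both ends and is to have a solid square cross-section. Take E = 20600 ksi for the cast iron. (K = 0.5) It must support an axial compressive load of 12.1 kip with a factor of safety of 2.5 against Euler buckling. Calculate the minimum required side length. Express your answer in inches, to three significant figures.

a ≈ 2.05 in

Required P_cr = n·P = 2.5 × 12.1 = 30.25 kip
L_e = K·L = 0.5 × 199 = 99.50 in
Required I = P_cr·L_e²/(π²E) = 3.025×10^4 × 99.50² / (π² × 2.06×10^7) = 1.473 in⁴
Solid square: I = a⁴/12  ⇒  a = (12I)^(1/4) = (12×1.473)^(1/4) = 2.05 in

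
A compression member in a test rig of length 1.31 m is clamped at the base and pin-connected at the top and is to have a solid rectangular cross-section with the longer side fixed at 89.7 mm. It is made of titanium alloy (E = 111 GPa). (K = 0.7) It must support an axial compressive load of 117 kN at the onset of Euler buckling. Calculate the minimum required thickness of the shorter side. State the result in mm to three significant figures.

b ≈ 22.9 mm

L_e = K·L = 0.7 × 1.31 = 0.9170 m
Required I = P_cr·L_e²/(π²E) = 1.170×10^5 × 0.9170² / (π² × 1.11×10^11) = 8.981×10^-8 m⁴
I_req = 8.981×10^4 mm⁴
Rectangle, weak axis: I_min = h·b³/12 with h = 89.7 mm fixed  ⇒  b = (12I/h)^(1/3) = 22.9 mm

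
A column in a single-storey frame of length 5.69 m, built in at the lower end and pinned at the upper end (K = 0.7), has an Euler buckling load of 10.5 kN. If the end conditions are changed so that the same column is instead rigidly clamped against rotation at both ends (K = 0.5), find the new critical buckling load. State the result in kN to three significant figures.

P_cr ∝ 1/K², so P_cr,new = P_cr,old × (K_old/K_new)² = 10.5 × (0.7/0.5)²
= 10.5 × 1.960 = 20.6 kN

P_cr ≈ 20.6 kN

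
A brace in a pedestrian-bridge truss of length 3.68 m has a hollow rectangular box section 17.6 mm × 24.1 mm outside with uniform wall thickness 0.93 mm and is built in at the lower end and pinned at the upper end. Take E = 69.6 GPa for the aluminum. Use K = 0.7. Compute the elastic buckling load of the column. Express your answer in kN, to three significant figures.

P_cr ≈ 0.385 kN

Inner dimensions: h_i = 24.1 − 2×0.93 = 22.24 mm, b_i = 17.6 − 2×0.93 = 15.74 mm
Weak-axis I_min = (h_o·b_o³ − h_i·b_i³)/12 with b_o = 17.6, b_i = 15.74 mm (shorter outer/inner sides).
I_min = (24.1×17.6³ − 22.24×15.74³)/12 = 3.722×10^3 mm⁴
I = 3.722×10^3 mm⁴ = 3.722×10^-9 m⁴
Effective length L_e = K·L = 0.7 × 3.68 = 2.576 m
P_cr = π²EI / L_e² = π² × 69.6×10⁹ × 3.722×10^-9 / 2.576² = 385.3 N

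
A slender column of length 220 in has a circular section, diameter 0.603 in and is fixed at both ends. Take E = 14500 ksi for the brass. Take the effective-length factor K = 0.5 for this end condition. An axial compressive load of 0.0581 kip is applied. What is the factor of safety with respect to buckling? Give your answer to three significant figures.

I = πd⁴/64 = π×0.603⁴/64 = 6.490×10^-3 in⁴
Effective length L_e = K·L = 0.5 × 220 = 110.0 in
P_cr = π²EI / L_e² = π² × 14500×10³ × 6.490×10^-3 / 110.0² = 76.76 lb
Factor of safety n = P_cr / P = 0.076758 / 0.0581 = 1.32

n ≈ 1.32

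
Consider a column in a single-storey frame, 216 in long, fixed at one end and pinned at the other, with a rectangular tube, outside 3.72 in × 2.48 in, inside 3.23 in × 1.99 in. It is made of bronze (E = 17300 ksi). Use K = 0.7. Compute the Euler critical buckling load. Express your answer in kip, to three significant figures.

Weak-axis I_min = (h_o·b_o³ − h_i·b_i³)/12 with b_o = 2.48, b_i = 1.990 in (shorter outer/inner sides).
I_min = (3.72×2.48³ − 3.230×1.990³)/12 = 2.607 in⁴
Effective length L_e = K·L = 0.7 × 216 = 151.2 in
P_cr = π²EI / L_e² = π² × 17300×10³ × 2.607 / 151.2² = 1.947×10^4 lb

P_cr ≈ 19.5 kip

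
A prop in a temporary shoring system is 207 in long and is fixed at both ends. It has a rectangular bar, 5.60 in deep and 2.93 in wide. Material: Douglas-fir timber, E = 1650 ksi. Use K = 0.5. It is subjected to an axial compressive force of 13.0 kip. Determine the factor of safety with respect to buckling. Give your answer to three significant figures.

n ≈ 1.37

Buckling occurs about the weak axis: I_min = h·b³/12 with b = 2.93 in (the shorter side).
I_min = 5.60×2.93³/12 = 11.74 in⁴
Effective length L_e = K·L = 0.5 × 207 = 103.5 in
P_cr = π²EI / L_e² = π² × 1650×10³ × 11.74 / 103.5² = 1.784×10^4 lb
Factor of safety n = P_cr / P = 17.845 / 13.0 = 1.37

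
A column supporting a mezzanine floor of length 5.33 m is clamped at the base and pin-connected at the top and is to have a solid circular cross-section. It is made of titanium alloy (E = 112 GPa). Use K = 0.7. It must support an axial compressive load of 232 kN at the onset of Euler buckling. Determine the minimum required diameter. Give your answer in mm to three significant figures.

L_e = K·L = 0.7 × 5.33 = 3.731 m
Required I = P_cr·L_e²/(π²E) = 2.320×10^5 × 3.731² / (π² × 1.12×10^11) = 2.922×10^-6 m⁴
I_req = 2.922×10^6 mm⁴
Solid circle: I = πd⁴/64  ⇒  d = (64I/π)^(1/4) = (64×2.922×10^6/π)^(1/4) = 87.8 mm

d ≈ 87.8 mm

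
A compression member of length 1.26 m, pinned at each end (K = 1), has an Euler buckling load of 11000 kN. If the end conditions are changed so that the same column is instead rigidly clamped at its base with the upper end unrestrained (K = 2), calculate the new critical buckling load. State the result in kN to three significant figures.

P_cr ∝ 1/K², so P_cr,new = P_cr,old × (K_old/K_new)² = 11000 × (1/2)²
= 11000 × 0.2500 = 2750 kN

P_cr ≈ 2750 kN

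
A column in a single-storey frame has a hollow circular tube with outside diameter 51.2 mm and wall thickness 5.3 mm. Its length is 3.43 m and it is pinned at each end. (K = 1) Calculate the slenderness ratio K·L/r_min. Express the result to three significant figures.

Inner diameter d_i = 51.2 − 2×5.3 = 40.60 mm
I = π(d_o⁴ − d_i⁴)/64 = π(51.2⁴ − 40.60⁴)/64 = 2.040×10^5 mm⁴
A = 764.3 mm²;  r_min = √(I/A) = √(2.040×10^5/764.3) = 16.34 mm
L_e = K·L = 1 × 3.43 m = 3.430 m = 3430.0 mm
λ = L_e / r_min = 3430.0 / 16.34 = 210

λ ≈ 210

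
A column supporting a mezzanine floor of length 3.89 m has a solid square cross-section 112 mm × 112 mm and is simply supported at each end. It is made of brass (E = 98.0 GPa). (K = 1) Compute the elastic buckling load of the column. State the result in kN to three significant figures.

I = a⁴/12 = 112⁴/12 = 1.311×10^7 mm⁴
I = 1.311×10^7 mm⁴ = 1.311×10^-5 m⁴
Effective length L_e = K·L = 1 × 3.89 = 3.890 m
P_cr = π²EI / L_e² = π² × 98.0×10⁹ × 1.311×10^-5 / 3.890² = 8.381×10^5 N

P_cr ≈ 838 kN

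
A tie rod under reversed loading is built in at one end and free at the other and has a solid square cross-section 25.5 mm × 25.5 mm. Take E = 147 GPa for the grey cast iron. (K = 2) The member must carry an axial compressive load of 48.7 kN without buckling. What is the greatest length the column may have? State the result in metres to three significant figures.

L_max ≈ 0.512 m

I = a⁴/12 = 25.5⁴/12 = 3.524×10^4 mm⁴
I = 3.524×10^-8 m⁴
At the buckling limit P_cr = P = 4.870×10^4 N
From P_cr = π²EI/(K·L)²:  L = (1/K)·√(π²EI/P_cr) = (1/2)·√(π²×1.47×10^11×3.524×10^-8/4.870×10^4)
L = 0.512 m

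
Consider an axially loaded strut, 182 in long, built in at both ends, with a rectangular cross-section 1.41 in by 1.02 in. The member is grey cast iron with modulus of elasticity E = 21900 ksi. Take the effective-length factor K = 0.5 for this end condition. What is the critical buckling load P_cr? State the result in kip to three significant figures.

Buckling occurs about the weak axis: I_min = h·b³/12 with b = 1.02 in (the shorter side).
I_min = 1.41×1.02³/12 = 0.1247 in⁴
Effective length L_e = K·L = 0.5 × 182 = 91.00 in
P_cr = π²EI / L_e² = π² × 21900×10³ × 0.1247 / 91.00² = 3.255×10^3 lb

P_cr ≈ 3.25 kip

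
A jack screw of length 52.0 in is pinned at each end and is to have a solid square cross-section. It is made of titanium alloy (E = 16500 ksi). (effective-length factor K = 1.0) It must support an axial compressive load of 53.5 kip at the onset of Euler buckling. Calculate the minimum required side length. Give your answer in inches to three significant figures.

a ≈ 1.81 in

L_e = K·L = 1 × 52.0 = 52.00 in
Required I = P_cr·L_e²/(π²E) = 5.350×10^4 × 52.00² / (π² × 1.65×10^7) = 0.8883 in⁴
Solid square: I = a⁴/12  ⇒  a = (12I)^(1/4) = (12×0.8883)^(1/4) = 1.81 in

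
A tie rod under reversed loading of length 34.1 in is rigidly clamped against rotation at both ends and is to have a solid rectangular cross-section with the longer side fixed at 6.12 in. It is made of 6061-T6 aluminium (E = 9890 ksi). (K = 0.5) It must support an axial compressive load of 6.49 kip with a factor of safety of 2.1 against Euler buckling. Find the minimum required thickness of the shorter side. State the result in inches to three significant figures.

b ≈ 0.430 in

Required P_cr = n·P = 2.1 × 6.49 = 13.63 kip
L_e = K·L = 0.5 × 34.1 = 17.05 in
Required I = P_cr·L_e²/(π²E) = 1.363×10^4 × 17.05² / (π² × 9.89×10^6) = 4.059×10^-2 in⁴
Rectangle, weak axis: I_min = h·b³/12 with h = 6.12 in fixed  ⇒  b = (12I/h)^(1/3) = 0.430 in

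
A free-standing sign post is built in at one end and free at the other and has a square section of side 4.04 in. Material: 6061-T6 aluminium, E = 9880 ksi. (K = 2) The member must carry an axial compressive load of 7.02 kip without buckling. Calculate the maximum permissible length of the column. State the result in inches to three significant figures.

L_max ≈ 278 in

I = a⁴/12 = 4.04⁴/12 = 22.20 in⁴
At the buckling limit P_cr = P = 7.020×10^3 lb
From P_cr = π²EI/(K·L)²:  L = (1/K)·√(π²EI/P_cr) = (1/2)·√(π²×9.88×10^6×22.20/7.020×10^3)
L = 278 in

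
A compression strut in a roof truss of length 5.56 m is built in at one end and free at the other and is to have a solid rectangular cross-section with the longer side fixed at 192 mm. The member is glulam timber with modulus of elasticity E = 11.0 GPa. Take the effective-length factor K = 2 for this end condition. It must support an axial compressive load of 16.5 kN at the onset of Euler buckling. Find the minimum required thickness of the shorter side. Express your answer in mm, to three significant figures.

L_e = K·L = 2 × 5.56 = 11.12 m
Required I = P_cr·L_e²/(π²E) = 1.650×10^4 × 11.12² / (π² × 1.10×10^10) = 1.879×10^-5 m⁴
I_req = 1.879×10^7 mm⁴
Rectangle, weak axis: I_min = h·b³/12 with h = 192 mm fixed  ⇒  b = (12I/h)^(1/3) = 106 mm

b ≈ 106 mm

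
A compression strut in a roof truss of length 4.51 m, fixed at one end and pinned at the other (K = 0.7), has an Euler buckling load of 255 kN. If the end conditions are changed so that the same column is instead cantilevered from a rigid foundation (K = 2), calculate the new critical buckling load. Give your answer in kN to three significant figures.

P_cr ∝ 1/K², so P_cr,new = P_cr,old × (K_old/K_new)² = 255 × (0.7/2)²
= 255 × 0.1225 = 31.2 kN

P_cr ≈ 31.2 kN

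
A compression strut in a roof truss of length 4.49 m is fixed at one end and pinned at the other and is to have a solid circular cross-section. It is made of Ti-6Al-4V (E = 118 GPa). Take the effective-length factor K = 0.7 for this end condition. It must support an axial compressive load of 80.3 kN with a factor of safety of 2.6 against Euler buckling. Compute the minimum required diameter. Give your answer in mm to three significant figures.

Required P_cr = n·P = 2.6 × 80.3 = 208.8 kN
L_e = K·L = 0.7 × 4.49 = 3.143 m
Required I = P_cr·L_e²/(π²E) = 2.088×10^5 × 3.143² / (π² × 1.18×10^11) = 1.771×10^-6 m⁴
I_req = 1.771×10^6 mm⁴
Solid circle: I = πd⁴/64  ⇒  d = (64I/π)^(1/4) = (64×1.771×10^6/π)^(1/4) = 77.5 mm

d ≈ 77.5 mm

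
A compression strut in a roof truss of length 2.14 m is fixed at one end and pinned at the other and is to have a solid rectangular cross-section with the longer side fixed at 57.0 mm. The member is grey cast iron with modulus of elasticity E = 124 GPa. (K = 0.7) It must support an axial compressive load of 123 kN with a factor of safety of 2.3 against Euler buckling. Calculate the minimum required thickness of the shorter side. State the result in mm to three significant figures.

b ≈ 47.8 mm

Required P_cr = n·P = 2.3 × 123 = 282.9 kN
L_e = K·L = 0.7 × 2.14 = 1.498 m
Required I = P_cr·L_e²/(π²E) = 2.829×10^5 × 1.498² / (π² × 1.24×10^11) = 5.187×10^-7 m⁴
I_req = 5.187×10^5 mm⁴
Rectangle, weak axis: I_min = h·b³/12 with h = 57.0 mm fixed  ⇒  b = (12I/h)^(1/3) = 47.8 mm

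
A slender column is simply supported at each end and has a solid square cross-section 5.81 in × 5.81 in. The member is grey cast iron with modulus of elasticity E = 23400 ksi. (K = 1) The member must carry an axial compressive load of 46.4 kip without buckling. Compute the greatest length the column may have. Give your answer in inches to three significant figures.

L_max ≈ 687 in

I = a⁴/12 = 5.81⁴/12 = 94.96 in⁴
At the buckling limit P_cr = P = 4.640×10^4 lb
From P_cr = π²EI/(K·L)²:  L = (1/K)·√(π²EI/P_cr) = (1/1)·√(π²×2.34×10^7×94.96/4.640×10^4)
L = 687 in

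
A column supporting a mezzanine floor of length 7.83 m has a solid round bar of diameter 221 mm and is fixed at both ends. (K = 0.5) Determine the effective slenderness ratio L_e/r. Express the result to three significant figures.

λ ≈ 70.9

For a solid circle r = d/4 = 221/4 = 55.25 mm
L_e = K·L = 0.5 × 7.83 m = 3.915 m = 3915.0 mm
λ = L_e / r_min = 3915.0 / 55.25 = 70.9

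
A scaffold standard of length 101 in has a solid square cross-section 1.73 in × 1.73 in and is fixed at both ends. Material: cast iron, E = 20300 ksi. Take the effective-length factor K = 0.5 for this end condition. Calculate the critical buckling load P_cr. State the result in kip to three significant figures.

I = a⁴/12 = 1.73⁴/12 = 0.7465 in⁴
Effective length L_e = K·L = 0.5 × 101 = 50.50 in
P_cr = π²EI / L_e² = π² × 20300×10³ × 0.7465 / 50.50² = 5.864×10^4 lb

P_cr ≈ 58.6 kip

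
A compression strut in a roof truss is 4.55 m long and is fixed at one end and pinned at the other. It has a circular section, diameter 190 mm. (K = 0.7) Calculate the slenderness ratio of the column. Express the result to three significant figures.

For a solid circle r = d/4 = 190/4 = 47.50 mm
L_e = K·L = 0.7 × 4.55 m = 3.185 m = 3185.0 mm
λ = L_e / r_min = 3185.0 / 47.50 = 67.1

λ ≈ 67.1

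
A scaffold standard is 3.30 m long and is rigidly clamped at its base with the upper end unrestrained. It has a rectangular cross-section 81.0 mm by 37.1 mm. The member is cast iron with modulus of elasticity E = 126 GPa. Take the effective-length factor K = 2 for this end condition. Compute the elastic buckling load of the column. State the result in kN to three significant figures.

P_cr ≈ 9.84 kN

Buckling occurs about the weak axis: I_min = h·b³/12 with b = 37.1 mm (the shorter side).
I_min = 81.0×37.1³/12 = 3.447×10^5 mm⁴
I = 3.447×10^5 mm⁴ = 3.447×10^-7 m⁴
Effective length L_e = K·L = 2 × 3.30 = 6.600 m
P_cr = π²EI / L_e² = π² × 126×10⁹ × 3.447×10^-7 / 6.600² = 9.840×10^3 N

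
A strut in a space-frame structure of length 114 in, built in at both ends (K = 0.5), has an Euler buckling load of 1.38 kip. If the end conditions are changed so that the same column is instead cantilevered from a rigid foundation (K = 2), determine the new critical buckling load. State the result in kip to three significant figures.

P_cr ≈ 0.0862 kip

P_cr ∝ 1/K², so P_cr,new = P_cr,old × (K_old/K_new)² = 1.38 × (0.5/2)²
= 1.38 × 0.06250 = 0.0862 kip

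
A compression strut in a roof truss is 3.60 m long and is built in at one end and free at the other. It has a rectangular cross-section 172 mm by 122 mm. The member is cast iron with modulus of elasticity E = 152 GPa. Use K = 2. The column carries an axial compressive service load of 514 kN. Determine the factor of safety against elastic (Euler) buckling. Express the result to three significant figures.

n ≈ 1.47

Buckling occurs about the weak axis: I_min = h·b³/12 with b = 122 mm (the shorter side).
I_min = 172×122³/12 = 2.603×10^7 mm⁴
I = 2.603×10^7 mm⁴ = 2.603×10^-5 m⁴
Effective length L_e = K·L = 2 × 3.60 = 7.200 m
P_cr = π²EI / L_e² = π² × 152×10⁹ × 2.603×10^-5 / 7.200² = 7.532×10^5 N
Factor of safety n = P_cr / P = 753.19 / 514 = 1.47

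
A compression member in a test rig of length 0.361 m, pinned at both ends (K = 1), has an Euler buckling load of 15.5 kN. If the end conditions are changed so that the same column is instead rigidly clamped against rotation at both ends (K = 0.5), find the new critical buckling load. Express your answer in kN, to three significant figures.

P_cr ∝ 1/K², so P_cr,new = P_cr,old × (K_old/K_new)² = 15.5 × (1/0.5)²
= 15.5 × 4.000 = 62.0 kN

P_cr ≈ 62.0 kN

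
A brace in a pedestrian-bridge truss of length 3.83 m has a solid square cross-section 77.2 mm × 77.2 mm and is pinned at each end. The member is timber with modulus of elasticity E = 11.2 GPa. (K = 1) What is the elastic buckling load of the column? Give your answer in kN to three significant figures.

P_cr ≈ 22.3 kN

I = a⁴/12 = 77.2⁴/12 = 2.960×10^6 mm⁴
I = 2.960×10^6 mm⁴ = 2.960×10^-6 m⁴
Effective length L_e = K·L = 1 × 3.83 = 3.830 m
P_cr = π²EI / L_e² = π² × 11.2×10⁹ × 2.960×10^-6 / 3.830² = 2.231×10^4 N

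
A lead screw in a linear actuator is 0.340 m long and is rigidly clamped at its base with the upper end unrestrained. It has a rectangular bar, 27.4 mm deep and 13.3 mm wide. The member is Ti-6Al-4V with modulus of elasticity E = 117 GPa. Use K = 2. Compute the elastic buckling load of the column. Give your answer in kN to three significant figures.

Buckling occurs about the weak axis: I_min = h·b³/12 with b = 13.3 mm (the shorter side).
I_min = 27.4×13.3³/12 = 5.372×10^3 mm⁴
I = 5.372×10^3 mm⁴ = 5.372×10^-9 m⁴
Effective length L_e = K·L = 2 × 0.340 = 0.6800 m
P_cr = π²EI / L_e² = π² × 117×10⁹ × 5.372×10^-9 / 0.6800² = 1.342×10^4 N

P_cr ≈ 13.4 kN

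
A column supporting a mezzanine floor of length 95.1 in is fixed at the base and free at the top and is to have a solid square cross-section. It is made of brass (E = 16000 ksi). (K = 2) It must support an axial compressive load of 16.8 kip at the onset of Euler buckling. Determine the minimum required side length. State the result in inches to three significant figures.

L_e = K·L = 2 × 95.1 = 190.2 in
Required I = P_cr·L_e²/(π²E) = 1.680×10^4 × 190.2² / (π² × 1.60×10^7) = 3.849 in⁴
Solid square: I = a⁴/12  ⇒  a = (12I)^(1/4) = (12×3.849)^(1/4) = 2.61 in

a ≈ 2.61 in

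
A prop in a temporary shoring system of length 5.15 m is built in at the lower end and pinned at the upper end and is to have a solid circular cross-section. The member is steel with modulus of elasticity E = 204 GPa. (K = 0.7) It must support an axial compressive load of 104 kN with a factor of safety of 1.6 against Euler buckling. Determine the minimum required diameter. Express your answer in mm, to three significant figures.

d ≈ 68.4 mm

Required P_cr = n·P = 1.6 × 104 = 166.4 kN
L_e = K·L = 0.7 × 5.15 = 3.605 m
Required I = P_cr·L_e²/(π²E) = 1.664×10^5 × 3.605² / (π² × 2.04×10^11) = 1.074×10^-6 m⁴
I_req = 1.074×10^6 mm⁴
Solid circle: I = πd⁴/64  ⇒  d = (64I/π)^(1/4) = (64×1.074×10^6/π)^(1/4) = 68.4 mm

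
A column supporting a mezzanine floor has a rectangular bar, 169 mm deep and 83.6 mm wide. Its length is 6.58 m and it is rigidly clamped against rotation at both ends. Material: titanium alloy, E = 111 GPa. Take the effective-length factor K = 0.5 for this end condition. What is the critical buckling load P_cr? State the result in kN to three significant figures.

P_cr ≈ 833 kN

Buckling occurs about the weak axis: I_min = h·b³/12 with b = 83.6 mm (the shorter side).
I_min = 169×83.6³/12 = 8.229×10^6 mm⁴
I = 8.229×10^6 mm⁴ = 8.229×10^-6 m⁴
Effective length L_e = K·L = 0.5 × 6.58 = 3.290 m
P_cr = π²EI / L_e² = π² × 111×10⁹ × 8.229×10^-6 / 3.290² = 8.328×10^5 N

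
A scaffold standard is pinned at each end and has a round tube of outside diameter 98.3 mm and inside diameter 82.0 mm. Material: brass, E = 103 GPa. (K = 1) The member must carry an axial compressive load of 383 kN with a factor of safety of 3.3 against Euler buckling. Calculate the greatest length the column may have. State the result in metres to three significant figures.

d_o = 98.3 mm, d_i = 82.0 mm
I = π(d_o⁴ − d_i⁴)/64 = π(98.3⁴ − 82.00⁴)/64 = 2.364×10^6 mm⁴
I = 2.364×10^-6 m⁴
Required critical load P_cr = n·P = 3.3 × 383 = 1264 kN = 1.264×10^6 N
From P_cr = π²EI/(K·L)²:  L = (1/K)·√(π²EI/P_cr) = (1/1)·√(π²×1.03×10^11×2.364×10^-6/1.264×10^6)
L = 1.38 m

L_max ≈ 1.38 m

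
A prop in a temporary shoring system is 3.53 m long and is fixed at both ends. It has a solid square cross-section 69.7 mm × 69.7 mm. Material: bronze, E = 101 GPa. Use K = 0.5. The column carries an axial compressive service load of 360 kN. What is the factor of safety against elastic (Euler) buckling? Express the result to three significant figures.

n ≈ 1.75

I = a⁴/12 = 69.7⁴/12 = 1.967×10^6 mm⁴
I = 1.967×10^6 mm⁴ = 1.967×10^-6 m⁴
Effective length L_e = K·L = 0.5 × 3.53 = 1.765 m
P_cr = π²EI / L_e² = π² × 101×10⁹ × 1.967×10^-6 / 1.765² = 6.293×10^5 N
Factor of safety n = P_cr / P = 629.33 / 360 = 1.75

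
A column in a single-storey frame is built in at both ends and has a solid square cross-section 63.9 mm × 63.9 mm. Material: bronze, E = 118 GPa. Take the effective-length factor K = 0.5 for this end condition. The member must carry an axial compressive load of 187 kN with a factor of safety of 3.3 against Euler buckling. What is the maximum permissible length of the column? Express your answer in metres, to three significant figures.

I = a⁴/12 = 63.9⁴/12 = 1.389×10^6 mm⁴
I = 1.389×10^-6 m⁴
Required critical load P_cr = n·P = 3.3 × 187 = 617.1 kN = 6.171×10^5 N
From P_cr = π²EI/(K·L)²:  L = (1/K)·√(π²EI/P_cr) = (1/0.5)·√(π²×1.18×10^11×1.389×10^-6/6.171×10^5)
L = 3.24 m

L_max ≈ 3.24 m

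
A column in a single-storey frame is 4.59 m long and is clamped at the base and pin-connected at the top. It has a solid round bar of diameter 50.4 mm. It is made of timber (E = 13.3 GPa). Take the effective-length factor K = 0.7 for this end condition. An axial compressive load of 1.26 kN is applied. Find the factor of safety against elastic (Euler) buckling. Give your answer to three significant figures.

I = πd⁴/64 = π×50.4⁴/64 = 3.167×10^5 mm⁴
I = 3.167×10^5 mm⁴ = 3.167×10^-7 m⁴
Effective length L_e = K·L = 0.7 × 4.59 = 3.213 m
P_cr = π²EI / L_e² = π² × 13.3×10⁹ × 3.167×10^-7 / 3.213² = 4.027×10^3 N
Factor of safety n = P_cr / P = 4.0274 / 1.26 = 3.20

n ≈ 3.20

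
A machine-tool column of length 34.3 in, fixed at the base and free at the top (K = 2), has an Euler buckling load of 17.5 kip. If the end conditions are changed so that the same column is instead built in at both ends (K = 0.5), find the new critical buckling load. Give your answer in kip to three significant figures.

P_cr ≈ 280 kip

P_cr ∝ 1/K², so P_cr,new = P_cr,old × (K_old/K_new)² = 17.5 × (2/0.5)²
= 17.5 × 16.00 = 280 kip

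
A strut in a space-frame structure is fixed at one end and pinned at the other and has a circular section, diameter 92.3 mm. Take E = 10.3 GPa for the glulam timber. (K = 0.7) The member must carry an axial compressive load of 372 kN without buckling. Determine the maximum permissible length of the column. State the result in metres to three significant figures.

I = πd⁴/64 = π×92.3⁴/64 = 3.563×10^6 mm⁴
I = 3.563×10^-6 m⁴
At the buckling limit P_cr = P = 3.720×10^5 N
From P_cr = π²EI/(K·L)²:  L = (1/K)·√(π²EI/P_cr) = (1/0.7)·√(π²×1.03×10^10×3.563×10^-6/3.720×10^5)
L = 1.41 m

L_max ≈ 1.41 m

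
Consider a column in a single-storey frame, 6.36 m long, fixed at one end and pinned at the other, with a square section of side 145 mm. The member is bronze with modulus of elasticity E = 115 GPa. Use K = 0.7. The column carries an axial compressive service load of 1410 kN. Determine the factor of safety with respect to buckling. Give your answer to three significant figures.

n ≈ 1.50

I = a⁴/12 = 145⁴/12 = 3.684×10^7 mm⁴
I = 3.684×10^7 mm⁴ = 3.684×10^-5 m⁴
Effective length L_e = K·L = 0.7 × 6.36 = 4.452 m
P_cr = π²EI / L_e² = π² × 115×10⁹ × 3.684×10^-5 / 4.452² = 2.109×10^6 N
Factor of safety n = P_cr / P = 2109.5 / 1410 = 1.50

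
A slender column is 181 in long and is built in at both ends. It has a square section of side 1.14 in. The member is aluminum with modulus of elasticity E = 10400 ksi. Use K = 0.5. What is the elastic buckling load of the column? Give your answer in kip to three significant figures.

P_cr ≈ 1.76 kip

I = a⁴/12 = 1.14⁴/12 = 0.1407 in⁴
Effective length L_e = K·L = 0.5 × 181 = 90.50 in
P_cr = π²EI / L_e² = π² × 10400×10³ × 0.1407 / 90.50² = 1.764×10^3 lb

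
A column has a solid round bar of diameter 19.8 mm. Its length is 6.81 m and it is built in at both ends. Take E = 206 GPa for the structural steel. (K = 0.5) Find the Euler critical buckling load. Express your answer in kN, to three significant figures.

I = πd⁴/64 = π×19.8⁴/64 = 7.545×10^3 mm⁴
I = 7.545×10^3 mm⁴ = 7.545×10^-9 m⁴
Effective length L_e = K·L = 0.5 × 6.81 = 3.405 m
P_cr = π²EI / L_e² = π² × 206×10⁹ × 7.545×10^-9 / 3.405² = 1.323×10^3 N

P_cr ≈ 1.32 kN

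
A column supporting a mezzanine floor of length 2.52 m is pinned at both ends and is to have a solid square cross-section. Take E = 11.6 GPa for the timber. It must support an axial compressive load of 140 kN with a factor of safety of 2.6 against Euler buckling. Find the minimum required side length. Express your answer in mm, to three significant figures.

Required P_cr = n·P = 2.6 × 140 = 364.0 kN
L_e = K·L = 1 × 2.52 = 2.520 m
Required I = P_cr·L_e²/(π²E) = 3.640×10^5 × 2.520² / (π² × 1.16×10^10) = 2.019×10^-5 m⁴
I_req = 2.019×10^7 mm⁴
Solid square: I = a⁴/12  ⇒  a = (12I)^(1/4) = (12×2.019×10^7)^(1/4) = 125 mm

a ≈ 125 mm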